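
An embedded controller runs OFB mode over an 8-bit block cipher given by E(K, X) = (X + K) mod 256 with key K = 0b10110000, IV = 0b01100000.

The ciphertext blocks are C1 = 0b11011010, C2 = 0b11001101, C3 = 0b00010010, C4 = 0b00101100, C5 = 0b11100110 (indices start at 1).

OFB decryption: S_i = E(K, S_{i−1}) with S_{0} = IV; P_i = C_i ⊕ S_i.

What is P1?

P1 = 0b11001010

P1: S = E(K, 0b01100000) = 0b00010000; 0b11011010 ⊕ 0b00010000 = 0b11001010.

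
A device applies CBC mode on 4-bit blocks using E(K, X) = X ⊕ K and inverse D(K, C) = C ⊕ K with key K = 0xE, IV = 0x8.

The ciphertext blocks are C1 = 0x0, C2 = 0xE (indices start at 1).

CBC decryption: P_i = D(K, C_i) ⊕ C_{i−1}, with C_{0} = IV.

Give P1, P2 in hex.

P1: D(K, 0x0) = 0xE; 0xE ⊕ 0x8 = 0x6.
P2: D(K, 0xE) = 0x0; 0x0 ⊕ 0x0 = 0x0.

P1 = 0x6, P2 = 0x0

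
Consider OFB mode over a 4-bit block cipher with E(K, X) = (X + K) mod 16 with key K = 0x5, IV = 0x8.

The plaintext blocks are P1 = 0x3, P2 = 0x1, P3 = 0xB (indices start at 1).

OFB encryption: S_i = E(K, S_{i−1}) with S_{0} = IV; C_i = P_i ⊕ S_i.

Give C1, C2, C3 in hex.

C1 = 0xE, C2 = 0x3, C3 = 0xC

C1: S = E(K, 0x8) = 0xD; 0x3 ⊕ 0xD = 0xE.
C2: S = E(K, 0xD) = 0x2; 0x1 ⊕ 0x2 = 0x3.
C3: S = E(K, 0x2) = 0x7; 0xB ⊕ 0x7 = 0xC.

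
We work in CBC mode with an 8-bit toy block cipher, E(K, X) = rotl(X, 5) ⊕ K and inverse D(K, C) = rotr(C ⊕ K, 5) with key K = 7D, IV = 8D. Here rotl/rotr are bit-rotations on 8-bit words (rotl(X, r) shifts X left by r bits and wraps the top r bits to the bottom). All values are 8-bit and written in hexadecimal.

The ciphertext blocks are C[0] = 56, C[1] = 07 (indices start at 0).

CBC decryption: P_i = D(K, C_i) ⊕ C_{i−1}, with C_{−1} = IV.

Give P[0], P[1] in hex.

P[0] = D4, P[1] = 85

P[0]: D(K, 56) = 59; 59 ⊕ 8D = D4.
P[1]: D(K, 07) = D3; D3 ⊕ 56 = 85.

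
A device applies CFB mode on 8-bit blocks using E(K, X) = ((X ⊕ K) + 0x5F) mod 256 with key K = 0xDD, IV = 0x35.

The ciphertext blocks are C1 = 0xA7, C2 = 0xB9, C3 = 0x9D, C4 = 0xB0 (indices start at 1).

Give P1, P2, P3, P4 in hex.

P1 = 0xE0, P2 = 0x60, P3 = 0x5E, P4 = 0x2F

CFB decryption: P_i = C_i ⊕ E(K, C_{i−1}), with C_{0} = IV.
P1: E(K, 0x35) = 0x47; 0xA7 ⊕ 0x47 = 0xE0.
P2: E(K, 0xA7) = 0xD9; 0xB9 ⊕ 0xD9 = 0x60.
P3: E(K, 0xB9) = 0xC3; 0x9D ⊕ 0xC3 = 0x5E.
P4: E(K, 0x9D) = 0x9F; 0xB0 ⊕ 0x9F = 0x2F.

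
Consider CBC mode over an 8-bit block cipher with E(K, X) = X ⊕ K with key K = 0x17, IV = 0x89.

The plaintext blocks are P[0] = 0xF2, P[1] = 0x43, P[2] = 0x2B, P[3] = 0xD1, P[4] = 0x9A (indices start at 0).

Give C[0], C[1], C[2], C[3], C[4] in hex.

C[0] = 0x6C, C[1] = 0x38, C[2] = 0x04, C[3] = 0xC2, C[4] = 0x4F

CBC encryption: C_i = E(K, P_i ⊕ C_{i−1}), with C_{−1} = IV.
C[0]: P[0] ⊕ 0x89 = 0x7B; E(K, 0x7B) = 0x6C.
C[1]: P[1] ⊕ 0x6C = 0x2F; E(K, 0x2F) = 0x38.
C[2]: P[2] ⊕ 0x38 = 0x13; E(K, 0x13) = 0x04.
C[3]: P[3] ⊕ 0x04 = 0xD5; E(K, 0xD5) = 0xC2.
C[4]: P[4] ⊕ 0xC2 = 0x58; E(K, 0x58) = 0x4F.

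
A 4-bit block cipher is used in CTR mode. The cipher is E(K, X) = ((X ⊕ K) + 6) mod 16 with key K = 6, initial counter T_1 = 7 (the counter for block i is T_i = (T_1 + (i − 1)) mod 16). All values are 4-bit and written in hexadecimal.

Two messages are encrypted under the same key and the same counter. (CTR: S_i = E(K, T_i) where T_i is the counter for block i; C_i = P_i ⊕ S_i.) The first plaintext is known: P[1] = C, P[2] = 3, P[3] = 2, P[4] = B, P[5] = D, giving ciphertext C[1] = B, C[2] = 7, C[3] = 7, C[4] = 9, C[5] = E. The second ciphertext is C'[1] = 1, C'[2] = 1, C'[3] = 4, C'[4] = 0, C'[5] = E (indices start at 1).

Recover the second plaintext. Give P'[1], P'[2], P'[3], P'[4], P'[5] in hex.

P'[1] = 6, P'[2] = 5, P'[3] = 1, P'[4] = 2, P'[5] = D

In CTR with a reused counter, both messages share the same keystream S_i, so C_i ⊕ C'_i = P_i ⊕ P'_i and thus P'_i = P_i ⊕ C_i ⊕ C'_i.
P'[1]: C ⊕ B ⊕ 1 = 6.
P'[2]: 3 ⊕ 7 ⊕ 1 = 5.
P'[3]: 2 ⊕ 7 ⊕ 4 = 1.
P'[4]: B ⊕ 9 ⊕ 0 = 2.
P'[5]: D ⊕ E ⊕ E = D.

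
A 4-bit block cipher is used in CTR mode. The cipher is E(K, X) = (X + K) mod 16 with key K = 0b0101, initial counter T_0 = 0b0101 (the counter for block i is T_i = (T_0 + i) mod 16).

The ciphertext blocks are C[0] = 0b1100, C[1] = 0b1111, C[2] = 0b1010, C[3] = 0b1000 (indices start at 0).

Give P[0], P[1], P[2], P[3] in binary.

P[0] = 0b0110, P[1] = 0b0100, P[2] = 0b0110, P[3] = 0b0101

CTR decryption: S_i = E(K, T_i) where T_i is the counter for block i; P_i = C_i ⊕ S_i.
P[0]: T = 0b0101, S = E(K, T) = 0b1010; 0b1100 ⊕ 0b1010 = 0b0110.
P[1]: T = 0b0110, S = E(K, T) = 0b1011; 0b1111 ⊕ 0b1011 = 0b0100.
P[2]: T = 0b0111, S = E(K, T) = 0b1100; 0b1010 ⊕ 0b1100 = 0b0110.
P[3]: T = 0b1000, S = E(K, T) = 0b1101; 0b1000 ⊕ 0b1101 = 0b0101.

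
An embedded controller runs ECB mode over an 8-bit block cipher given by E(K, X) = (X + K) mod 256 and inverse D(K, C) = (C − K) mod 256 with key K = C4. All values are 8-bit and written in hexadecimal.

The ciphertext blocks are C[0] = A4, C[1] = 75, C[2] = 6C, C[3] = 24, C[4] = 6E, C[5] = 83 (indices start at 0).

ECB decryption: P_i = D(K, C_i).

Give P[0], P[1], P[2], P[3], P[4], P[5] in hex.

P[0]: D(K, A4) = E0.
P[1]: D(K, 75) = B1.
P[2]: D(K, 6C) = A8.
P[3]: D(K, 24) = 60.
P[4]: D(K, 6E) = AA.
P[5]: D(K, 83) = BF.

P[0] = E0, P[1] = B1, P[2] = A8, P[3] = 60, P[4] = AA, P[5] = BF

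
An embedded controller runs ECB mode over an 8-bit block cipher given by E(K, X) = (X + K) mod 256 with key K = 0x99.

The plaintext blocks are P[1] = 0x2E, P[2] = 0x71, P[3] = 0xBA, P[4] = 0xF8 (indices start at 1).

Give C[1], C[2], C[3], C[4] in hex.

C[1] = 0xC7, C[2] = 0x0A, C[3] = 0x53, C[4] = 0x91

ECB encryption: C_i = E(K, P_i).
C[1]: E(K, 0x2E) = 0xC7.
C[2]: E(K, 0x71) = 0x0A.
C[3]: E(K, 0xBA) = 0x53.
C[4]: E(K, 0xF8) = 0x91.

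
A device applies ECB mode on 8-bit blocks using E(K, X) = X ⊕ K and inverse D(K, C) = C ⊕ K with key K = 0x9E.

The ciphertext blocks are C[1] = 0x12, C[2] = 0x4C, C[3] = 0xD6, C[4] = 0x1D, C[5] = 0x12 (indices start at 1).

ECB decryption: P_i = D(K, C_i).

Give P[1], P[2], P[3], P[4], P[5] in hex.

P[1]: D(K, 0x12) = 0x8C.
P[2]: D(K, 0x4C) = 0xD2.
P[3]: D(K, 0xD6) = 0x48.
P[4]: D(K, 0x1D) = 0x83.
P[5]: D(K, 0x12) = 0x8C.

P[1] = 0x8C, P[2] = 0xD2, P[3] = 0x48, P[4] = 0x83, P[5] = 0x8C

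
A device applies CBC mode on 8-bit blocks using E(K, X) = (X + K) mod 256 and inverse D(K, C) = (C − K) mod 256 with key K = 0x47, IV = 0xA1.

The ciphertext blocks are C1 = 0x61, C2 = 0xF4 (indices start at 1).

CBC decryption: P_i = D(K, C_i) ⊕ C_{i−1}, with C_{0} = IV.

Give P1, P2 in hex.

P1: D(K, 0x61) = 0x1A; 0x1A ⊕ 0xA1 = 0xBB.
P2: D(K, 0xF4) = 0xAD; 0xAD ⊕ 0x61 = 0xCC.

P1 = 0xBB, P2 = 0xCC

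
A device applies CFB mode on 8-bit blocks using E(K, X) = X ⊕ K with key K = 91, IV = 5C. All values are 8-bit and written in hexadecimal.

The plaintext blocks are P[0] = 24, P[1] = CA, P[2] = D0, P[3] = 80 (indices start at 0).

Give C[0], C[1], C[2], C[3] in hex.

CFB encryption: C_i = P_i ⊕ E(K, C_{i−1}), with C_{−1} = IV.
C[0]: E(K, 5C) = CD; 24 ⊕ CD = E9.
C[1]: E(K, E9) = 78; CA ⊕ 78 = B2.
C[2]: E(K, B2) = 23; D0 ⊕ 23 = F3.
C[3]: E(K, F3) = 62; 80 ⊕ 62 = E2.

C[0] = E9, C[1] = B2, C[2] = F3, C[3] = E2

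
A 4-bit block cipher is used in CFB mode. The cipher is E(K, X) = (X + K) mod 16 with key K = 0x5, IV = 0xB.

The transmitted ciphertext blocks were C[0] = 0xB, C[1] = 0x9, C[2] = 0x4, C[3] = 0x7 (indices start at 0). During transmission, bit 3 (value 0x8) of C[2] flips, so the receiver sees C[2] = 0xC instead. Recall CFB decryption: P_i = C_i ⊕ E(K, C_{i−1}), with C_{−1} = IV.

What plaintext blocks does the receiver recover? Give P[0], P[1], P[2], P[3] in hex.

P[0] = 0xB, P[1] = 0x9, P[2] = 0x2, P[3] = 0x6

Only C[2] changed, to 0xC. In CFB, a change in C_i flips the same bit in P_i and garbles P_{i+1}. Decrypting the received ciphertext:
P[0]: E(K, 0xB) = 0x0; 0xB ⊕ 0x0 = 0xB.
P[1]: E(K, 0xB) = 0x0; 0x9 ⊕ 0x0 = 0x9.
P[2]: E(K, 0x9) = 0xE; 0xC ⊕ 0xE = 0x2.
P[3]: E(K, 0xC) = 0x1; 0x7 ⊕ 0x1 = 0x6.
Blocks that differ from the original plaintext: P[2], P[3].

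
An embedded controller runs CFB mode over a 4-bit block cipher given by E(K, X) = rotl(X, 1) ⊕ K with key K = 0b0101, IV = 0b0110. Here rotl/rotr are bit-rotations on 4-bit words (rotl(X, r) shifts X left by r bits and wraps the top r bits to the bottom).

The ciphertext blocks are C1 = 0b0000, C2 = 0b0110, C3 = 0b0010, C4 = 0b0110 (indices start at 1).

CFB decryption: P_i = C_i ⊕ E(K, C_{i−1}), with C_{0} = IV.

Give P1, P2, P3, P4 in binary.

P1: E(K, 0b0110) = 0b1001; 0b0000 ⊕ 0b1001 = 0b1001.
P2: E(K, 0b0000) = 0b0101; 0b0110 ⊕ 0b0101 = 0b0011.
P3: E(K, 0b0110) = 0b1001; 0b0010 ⊕ 0b1001 = 0b1011.
P4: E(K, 0b0010) = 0b0001; 0b0110 ⊕ 0b0001 = 0b0111.

P1 = 0b1001, P2 = 0b0011, P3 = 0b1011, P4 = 0b0111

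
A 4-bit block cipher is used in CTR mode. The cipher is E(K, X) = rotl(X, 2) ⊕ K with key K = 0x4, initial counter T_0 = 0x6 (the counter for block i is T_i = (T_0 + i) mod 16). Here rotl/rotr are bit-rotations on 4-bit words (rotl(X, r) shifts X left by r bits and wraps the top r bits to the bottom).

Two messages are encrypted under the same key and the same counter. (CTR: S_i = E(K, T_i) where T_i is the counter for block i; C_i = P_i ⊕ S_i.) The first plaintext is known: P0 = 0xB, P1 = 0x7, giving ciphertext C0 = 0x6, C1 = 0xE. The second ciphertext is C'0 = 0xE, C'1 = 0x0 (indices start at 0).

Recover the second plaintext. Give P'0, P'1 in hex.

P'0 = 0x3, P'1 = 0x9

In CTR with a reused counter, both messages share the same keystream S_i, so C_i ⊕ C'_i = P_i ⊕ P'_i and thus P'_i = P_i ⊕ C_i ⊕ C'_i.
P'0: 0xB ⊕ 0x6 ⊕ 0xE = 0x3.
P'1: 0x7 ⊕ 0xE ⊕ 0x0 = 0x9.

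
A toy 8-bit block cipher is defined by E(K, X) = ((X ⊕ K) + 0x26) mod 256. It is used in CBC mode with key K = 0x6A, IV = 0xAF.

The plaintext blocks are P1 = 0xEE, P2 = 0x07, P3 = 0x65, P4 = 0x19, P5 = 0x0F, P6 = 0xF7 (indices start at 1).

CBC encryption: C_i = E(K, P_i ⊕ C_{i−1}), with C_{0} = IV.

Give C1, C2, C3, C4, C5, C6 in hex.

C1 = 0x51, C2 = 0x62, C3 = 0x93, C4 = 0x06, C5 = 0x89, C6 = 0x3A

C1: P1 ⊕ 0xAF = 0x41; E(K, 0x41) = 0x51.
C2: P2 ⊕ 0x51 = 0x56; E(K, 0x56) = 0x62.
C3: P3 ⊕ 0x62 = 0x07; E(K, 0x07) = 0x93.
C4: P4 ⊕ 0x93 = 0x8A; E(K, 0x8A) = 0x06.
C5: P5 ⊕ 0x06 = 0x09; E(K, 0x09) = 0x89.
C6: P6 ⊕ 0x89 = 0x7E; E(K, 0x7E) = 0x3A.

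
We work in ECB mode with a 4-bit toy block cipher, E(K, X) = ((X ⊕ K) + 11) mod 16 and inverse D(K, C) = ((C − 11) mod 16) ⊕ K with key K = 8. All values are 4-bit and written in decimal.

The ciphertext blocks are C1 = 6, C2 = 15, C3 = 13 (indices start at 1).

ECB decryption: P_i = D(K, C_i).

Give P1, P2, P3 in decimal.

P1 = 3, P2 = 12, P3 = 10

P1: D(K, 6) = 3.
P2: D(K, 15) = 12.
P3: D(K, 13) = 10.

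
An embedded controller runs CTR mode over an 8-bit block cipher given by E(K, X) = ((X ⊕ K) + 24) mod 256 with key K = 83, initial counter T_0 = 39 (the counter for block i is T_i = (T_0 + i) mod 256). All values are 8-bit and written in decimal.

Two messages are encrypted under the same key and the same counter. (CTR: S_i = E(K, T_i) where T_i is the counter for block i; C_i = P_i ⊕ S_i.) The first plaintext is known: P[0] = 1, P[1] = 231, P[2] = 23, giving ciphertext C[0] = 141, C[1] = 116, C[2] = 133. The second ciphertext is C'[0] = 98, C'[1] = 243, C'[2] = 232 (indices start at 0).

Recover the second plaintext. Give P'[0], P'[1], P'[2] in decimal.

P'[0] = 238, P'[1] = 96, P'[2] = 122

In CTR with a reused counter, both messages share the same keystream S_i, so C_i ⊕ C'_i = P_i ⊕ P'_i and thus P'_i = P_i ⊕ C_i ⊕ C'_i.
P'[0]: 1 ⊕ 141 ⊕ 98 = 238.
P'[1]: 231 ⊕ 116 ⊕ 243 = 96.
P'[2]: 23 ⊕ 133 ⊕ 232 = 122.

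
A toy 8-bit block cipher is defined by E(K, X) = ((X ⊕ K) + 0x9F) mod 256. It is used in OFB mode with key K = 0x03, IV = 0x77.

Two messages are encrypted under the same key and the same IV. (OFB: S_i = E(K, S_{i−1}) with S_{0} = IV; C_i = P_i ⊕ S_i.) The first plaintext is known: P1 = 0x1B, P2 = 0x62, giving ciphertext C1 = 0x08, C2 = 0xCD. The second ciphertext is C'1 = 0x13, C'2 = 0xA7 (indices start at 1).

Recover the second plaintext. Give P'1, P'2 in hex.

In OFB with a reused IV, both messages share the same keystream S_i, so C_i ⊕ C'_i = P_i ⊕ P'_i and thus P'_i = P_i ⊕ C_i ⊕ C'_i.
P'1: 0x1B ⊕ 0x08 ⊕ 0x13 = 0x00.
P'2: 0x62 ⊕ 0xCD ⊕ 0xA7 = 0x08.

P'1 = 0x00, P'2 = 0x08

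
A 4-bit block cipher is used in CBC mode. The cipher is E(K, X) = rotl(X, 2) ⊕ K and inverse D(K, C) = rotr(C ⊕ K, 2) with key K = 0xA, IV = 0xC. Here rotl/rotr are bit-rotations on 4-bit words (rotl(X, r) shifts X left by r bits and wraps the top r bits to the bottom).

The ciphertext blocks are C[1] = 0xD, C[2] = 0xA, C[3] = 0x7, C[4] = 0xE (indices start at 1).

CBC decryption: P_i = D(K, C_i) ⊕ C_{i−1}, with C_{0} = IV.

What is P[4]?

P[4]: D(K, 0xE) = 0x1; 0x1 ⊕ 0x7 = 0x6.

P[4] = 0x6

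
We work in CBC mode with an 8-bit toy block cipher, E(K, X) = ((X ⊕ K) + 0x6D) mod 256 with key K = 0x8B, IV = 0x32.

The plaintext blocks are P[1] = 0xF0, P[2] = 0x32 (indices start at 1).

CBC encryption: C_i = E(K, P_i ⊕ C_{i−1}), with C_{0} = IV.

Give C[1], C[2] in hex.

C[1] = 0xB6, C[2] = 0x7C

C[1]: P[1] ⊕ 0x32 = 0xC2; E(K, 0xC2) = 0xB6.
C[2]: P[2] ⊕ 0xB6 = 0x84; E(K, 0x84) = 0x7C.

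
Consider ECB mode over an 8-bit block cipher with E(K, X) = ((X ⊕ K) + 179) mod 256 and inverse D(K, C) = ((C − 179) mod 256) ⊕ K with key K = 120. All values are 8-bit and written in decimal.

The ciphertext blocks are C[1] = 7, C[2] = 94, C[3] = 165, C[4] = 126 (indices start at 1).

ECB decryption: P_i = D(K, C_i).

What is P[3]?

P[3]: D(K, 165) = 138.

P[3] = 138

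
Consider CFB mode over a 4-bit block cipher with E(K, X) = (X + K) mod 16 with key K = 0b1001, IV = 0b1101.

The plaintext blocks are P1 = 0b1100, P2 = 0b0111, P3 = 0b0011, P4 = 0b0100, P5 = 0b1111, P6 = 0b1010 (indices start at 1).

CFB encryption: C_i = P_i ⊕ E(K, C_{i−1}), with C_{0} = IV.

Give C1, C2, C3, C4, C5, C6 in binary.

C1: E(K, 0b1101) = 0b0110; 0b1100 ⊕ 0b0110 = 0b1010.
C2: E(K, 0b1010) = 0b0011; 0b0111 ⊕ 0b0011 = 0b0100.
C3: E(K, 0b0100) = 0b1101; 0b0011 ⊕ 0b1101 = 0b1110.
C4: E(K, 0b1110) = 0b0111; 0b0100 ⊕ 0b0111 = 0b0011.
C5: E(K, 0b0011) = 0b1100; 0b1111 ⊕ 0b1100 = 0b0011.
C6: E(K, 0b0011) = 0b1100; 0b1010 ⊕ 0b1100 = 0b0110.

C1 = 0b1010, C2 = 0b0100, C3 = 0b1110, C4 = 0b0011, C5 = 0b0011, C6 = 0b0110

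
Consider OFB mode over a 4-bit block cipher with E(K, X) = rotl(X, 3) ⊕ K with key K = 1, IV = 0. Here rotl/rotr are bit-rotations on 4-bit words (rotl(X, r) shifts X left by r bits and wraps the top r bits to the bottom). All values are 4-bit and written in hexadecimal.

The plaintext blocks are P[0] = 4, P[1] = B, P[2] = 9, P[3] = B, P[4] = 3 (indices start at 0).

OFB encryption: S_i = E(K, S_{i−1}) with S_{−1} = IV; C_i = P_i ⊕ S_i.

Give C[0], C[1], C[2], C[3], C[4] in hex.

C[0] = 5, C[1] = 2, C[2] = 4, C[3] = 4, C[4] = D

C[0]: S = E(K, 0) = 1; 4 ⊕ 1 = 5.
C[1]: S = E(K, 1) = 9; B ⊕ 9 = 2.
C[2]: S = E(K, 9) = D; 9 ⊕ D = 4.
C[3]: S = E(K, D) = F; B ⊕ F = 4.
C[4]: S = E(K, F) = E; 3 ⊕ E = D.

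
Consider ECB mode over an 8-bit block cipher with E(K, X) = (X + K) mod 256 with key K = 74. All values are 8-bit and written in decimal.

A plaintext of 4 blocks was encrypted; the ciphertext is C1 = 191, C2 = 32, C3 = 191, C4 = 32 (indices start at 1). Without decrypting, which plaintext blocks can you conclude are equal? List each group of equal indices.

ECB encrypts each block independently with the same key, so equal ciphertext blocks imply equal plaintext blocks.
C1 = C3 = 191, so P1 = P3.
C2 = C4 = 32, so P2 = P4.

P1 = P3; P2 = P4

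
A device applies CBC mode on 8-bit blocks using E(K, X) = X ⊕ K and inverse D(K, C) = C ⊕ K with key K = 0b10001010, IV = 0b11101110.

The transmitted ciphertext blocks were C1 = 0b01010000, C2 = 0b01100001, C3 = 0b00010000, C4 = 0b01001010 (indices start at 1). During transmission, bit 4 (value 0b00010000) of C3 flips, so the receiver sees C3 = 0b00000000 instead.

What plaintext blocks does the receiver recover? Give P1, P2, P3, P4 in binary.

P1 = 0b00110100, P2 = 0b10111011, P3 = 0b11101011, P4 = 0b11000000

CBC decryption: P_i = D(K, C_i) ⊕ C_{i−1}, with C_{0} = IV.
Only C3 changed, to 0b00000000. In CBC, a change in C_i garbles P_i and flips the same bit in P_{i+1}. Decrypting the received ciphertext:
P1: D(K, 0b01010000) = 0b11011010; 0b11011010 ⊕ 0b11101110 = 0b00110100.
P2: D(K, 0b01100001) = 0b11101011; 0b11101011 ⊕ 0b01010000 = 0b10111011.
P3: D(K, 0b00000000) = 0b10001010; 0b10001010 ⊕ 0b01100001 = 0b11101011.
P4: D(K, 0b01001010) = 0b11000000; 0b11000000 ⊕ 0b00000000 = 0b11000000.
Blocks that differ from the original plaintext: P3, P4.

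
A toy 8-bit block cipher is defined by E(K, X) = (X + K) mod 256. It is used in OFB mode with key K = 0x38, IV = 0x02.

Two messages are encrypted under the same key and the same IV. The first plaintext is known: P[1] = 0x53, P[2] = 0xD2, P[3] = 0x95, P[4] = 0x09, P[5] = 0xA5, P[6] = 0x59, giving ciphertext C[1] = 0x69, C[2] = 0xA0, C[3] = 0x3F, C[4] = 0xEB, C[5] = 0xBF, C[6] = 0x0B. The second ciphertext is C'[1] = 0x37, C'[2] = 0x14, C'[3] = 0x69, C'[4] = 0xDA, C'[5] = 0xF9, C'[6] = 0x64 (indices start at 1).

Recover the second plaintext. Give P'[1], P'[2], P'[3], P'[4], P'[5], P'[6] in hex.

P'[1] = 0x0D, P'[2] = 0x66, P'[3] = 0xC3, P'[4] = 0x38, P'[5] = 0xE3, P'[6] = 0x36

In OFB with a reused IV, both messages share the same keystream S_i, so C_i ⊕ C'_i = P_i ⊕ P'_i and thus P'_i = P_i ⊕ C_i ⊕ C'_i.
P'[1]: 0x53 ⊕ 0x69 ⊕ 0x37 = 0x0D.
P'[2]: 0xD2 ⊕ 0xA0 ⊕ 0x14 = 0x66.
P'[3]: 0x95 ⊕ 0x3F ⊕ 0x69 = 0xC3.
P'[4]: 0x09 ⊕ 0xEB ⊕ 0xDA = 0x38.
P'[5]: 0xA5 ⊕ 0xBF ⊕ 0xF9 = 0xE3.
P'[6]: 0x59 ⊕ 0x0B ⊕ 0x64 = 0x36.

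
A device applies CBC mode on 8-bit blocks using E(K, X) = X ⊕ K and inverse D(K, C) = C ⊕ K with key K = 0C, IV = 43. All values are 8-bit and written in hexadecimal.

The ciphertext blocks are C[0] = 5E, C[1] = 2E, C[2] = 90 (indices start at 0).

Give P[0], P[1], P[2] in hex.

P[0] = 11, P[1] = 7C, P[2] = B2

CBC decryption: P_i = D(K, C_i) ⊕ C_{i−1}, with C_{−1} = IV.
P[0]: D(K, 5E) = 52; 52 ⊕ 43 = 11.
P[1]: D(K, 2E) = 22; 22 ⊕ 5E = 7C.
P[2]: D(K, 90) = 9C; 9C ⊕ 2E = B2.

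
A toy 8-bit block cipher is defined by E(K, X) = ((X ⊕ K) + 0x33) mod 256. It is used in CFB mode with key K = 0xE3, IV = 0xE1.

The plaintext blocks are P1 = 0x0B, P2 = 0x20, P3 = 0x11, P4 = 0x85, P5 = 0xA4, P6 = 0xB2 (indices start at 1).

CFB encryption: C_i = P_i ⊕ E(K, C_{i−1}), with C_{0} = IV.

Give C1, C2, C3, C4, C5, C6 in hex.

C1 = 0x3E, C2 = 0x30, C3 = 0x17, C4 = 0xA2, C5 = 0xD0, C6 = 0xD4

C1: E(K, 0xE1) = 0x35; 0x0B ⊕ 0x35 = 0x3E.
C2: E(K, 0x3E) = 0x10; 0x20 ⊕ 0x10 = 0x30.
C3: E(K, 0x30) = 0x06; 0x11 ⊕ 0x06 = 0x17.
C4: E(K, 0x17) = 0x27; 0x85 ⊕ 0x27 = 0xA2.
C5: E(K, 0xA2) = 0x74; 0xA4 ⊕ 0x74 = 0xD0.
C6: E(K, 0xD0) = 0x66; 0xB2 ⊕ 0x66 = 0xD4.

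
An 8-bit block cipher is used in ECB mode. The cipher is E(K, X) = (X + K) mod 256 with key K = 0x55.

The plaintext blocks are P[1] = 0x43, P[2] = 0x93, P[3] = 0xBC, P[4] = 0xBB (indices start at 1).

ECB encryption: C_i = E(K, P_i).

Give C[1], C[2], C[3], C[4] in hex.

C[1]: E(K, 0x43) = 0x98.
C[2]: E(K, 0x93) = 0xE8.
C[3]: E(K, 0xBC) = 0x11.
C[4]: E(K, 0xBB) = 0x10.

C[1] = 0x98, C[2] = 0xE8, C[3] = 0x11, C[4] = 0x10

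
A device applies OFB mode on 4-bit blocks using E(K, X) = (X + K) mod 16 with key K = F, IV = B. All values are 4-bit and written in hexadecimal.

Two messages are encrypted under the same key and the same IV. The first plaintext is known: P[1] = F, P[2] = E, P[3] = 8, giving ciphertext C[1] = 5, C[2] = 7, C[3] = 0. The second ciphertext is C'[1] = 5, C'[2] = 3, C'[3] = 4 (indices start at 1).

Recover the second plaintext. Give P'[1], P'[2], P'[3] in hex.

In OFB with a reused IV, both messages share the same keystream S_i, so C_i ⊕ C'_i = P_i ⊕ P'_i and thus P'_i = P_i ⊕ C_i ⊕ C'_i.
P'[1]: F ⊕ 5 ⊕ 5 = F.
P'[2]: E ⊕ 7 ⊕ 3 = A.
P'[3]: 8 ⊕ 0 ⊕ 4 = C.

P'[1] = F, P'[2] = A, P'[3] = C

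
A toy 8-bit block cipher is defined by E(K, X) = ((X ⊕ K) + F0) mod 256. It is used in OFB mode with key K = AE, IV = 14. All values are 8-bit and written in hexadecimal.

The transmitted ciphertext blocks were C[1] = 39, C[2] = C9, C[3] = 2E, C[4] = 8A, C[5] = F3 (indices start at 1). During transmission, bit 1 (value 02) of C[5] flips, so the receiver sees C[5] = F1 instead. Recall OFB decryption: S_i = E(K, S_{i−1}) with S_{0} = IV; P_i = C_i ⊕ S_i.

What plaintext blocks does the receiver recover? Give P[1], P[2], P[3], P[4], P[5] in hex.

Only C[5] changed, to F1. In OFB, a change in C_i flips the same bit in P_i only; the keystream is unaffected. Decrypting the received ciphertext:
P[1]: S = E(K, 14) = AA; 39 ⊕ AA = 93.
P[2]: S = E(K, AA) = F4; C9 ⊕ F4 = 3D.
P[3]: S = E(K, F4) = 4A; 2E ⊕ 4A = 64.
P[4]: S = E(K, 4A) = D4; 8A ⊕ D4 = 5E.
P[5]: S = E(K, D4) = 6A; F1 ⊕ 6A = 9B.
Blocks that differ from the original plaintext: P[5].

P[1] = 93, P[2] = 3D, P[3] = 64, P[4] = 5E, P[5] = 9B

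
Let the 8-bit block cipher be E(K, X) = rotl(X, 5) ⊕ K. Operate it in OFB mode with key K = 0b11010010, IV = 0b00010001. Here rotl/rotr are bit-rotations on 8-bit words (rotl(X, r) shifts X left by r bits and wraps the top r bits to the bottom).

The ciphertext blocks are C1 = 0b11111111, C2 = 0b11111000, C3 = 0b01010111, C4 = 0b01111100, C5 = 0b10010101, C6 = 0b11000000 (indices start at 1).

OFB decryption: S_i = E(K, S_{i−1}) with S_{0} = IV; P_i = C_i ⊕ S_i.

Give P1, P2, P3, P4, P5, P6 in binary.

P1 = 0b00001111, P2 = 0b00110100, P3 = 0b00011100, P4 = 0b11000111, P5 = 0b00110000, P6 = 0b10100110

P1: S = E(K, 0b00010001) = 0b11110000; 0b11111111 ⊕ 0b11110000 = 0b00001111.
P2: S = E(K, 0b11110000) = 0b11001100; 0b11111000 ⊕ 0b11001100 = 0b00110100.
P3: S = E(K, 0b11001100) = 0b01001011; 0b01010111 ⊕ 0b01001011 = 0b00011100.
P4: S = E(K, 0b01001011) = 0b10111011; 0b01111100 ⊕ 0b10111011 = 0b11000111.
P5: S = E(K, 0b10111011) = 0b10100101; 0b10010101 ⊕ 0b10100101 = 0b00110000.
P6: S = E(K, 0b10100101) = 0b01100110; 0b11000000 ⊕ 0b01100110 = 0b10100110.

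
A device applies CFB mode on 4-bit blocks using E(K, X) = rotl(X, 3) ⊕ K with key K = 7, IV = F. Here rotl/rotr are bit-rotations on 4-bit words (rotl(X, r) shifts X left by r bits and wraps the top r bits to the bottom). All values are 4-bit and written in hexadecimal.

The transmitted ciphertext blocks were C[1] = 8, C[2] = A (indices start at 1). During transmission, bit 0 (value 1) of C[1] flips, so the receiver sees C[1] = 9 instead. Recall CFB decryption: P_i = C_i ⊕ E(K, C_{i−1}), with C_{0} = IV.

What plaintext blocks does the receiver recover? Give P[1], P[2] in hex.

Only C[1] changed, to 9. In CFB, a change in C_i flips the same bit in P_i and garbles P_{i+1}. Decrypting the received ciphertext:
P[1]: E(K, F) = 8; 9 ⊕ 8 = 1.
P[2]: E(K, 9) = B; A ⊕ B = 1.
Blocks that differ from the original plaintext: P[1], P[2].

P[1] = 1, P[2] = 1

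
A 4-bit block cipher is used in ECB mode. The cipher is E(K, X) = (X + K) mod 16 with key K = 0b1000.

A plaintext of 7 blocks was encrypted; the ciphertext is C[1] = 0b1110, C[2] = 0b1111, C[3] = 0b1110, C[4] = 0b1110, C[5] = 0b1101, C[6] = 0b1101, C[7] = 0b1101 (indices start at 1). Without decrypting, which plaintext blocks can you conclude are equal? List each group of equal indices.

P[1] = P[3] = P[4]; P[5] = P[6] = P[7]

ECB encrypts each block independently with the same key, so equal ciphertext blocks imply equal plaintext blocks.
C[1] = C[3] = C[4] = 0b1110, so P[1] = P[3] = P[4].
C[5] = C[6] = C[7] = 0b1101, so P[5] = P[6] = P[7].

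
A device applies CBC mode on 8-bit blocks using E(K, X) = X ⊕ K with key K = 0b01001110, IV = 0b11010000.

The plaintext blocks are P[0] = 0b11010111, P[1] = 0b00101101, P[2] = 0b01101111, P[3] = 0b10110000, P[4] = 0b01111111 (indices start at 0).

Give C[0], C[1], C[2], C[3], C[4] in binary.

C[0] = 0b01001001, C[1] = 0b00101010, C[2] = 0b00001011, C[3] = 0b11110101, C[4] = 0b11000100

CBC encryption: C_i = E(K, P_i ⊕ C_{i−1}), with C_{−1} = IV.
C[0]: P[0] ⊕ 0b11010000 = 0b00000111; E(K, 0b00000111) = 0b01001001.
C[1]: P[1] ⊕ 0b01001001 = 0b01100100; E(K, 0b01100100) = 0b00101010.
C[2]: P[2] ⊕ 0b00101010 = 0b01000101; E(K, 0b01000101) = 0b00001011.
C[3]: P[3] ⊕ 0b00001011 = 0b10111011; E(K, 0b10111011) = 0b11110101.
C[4]: P[4] ⊕ 0b11110101 = 0b10001010; E(K, 0b10001010) = 0b11000100.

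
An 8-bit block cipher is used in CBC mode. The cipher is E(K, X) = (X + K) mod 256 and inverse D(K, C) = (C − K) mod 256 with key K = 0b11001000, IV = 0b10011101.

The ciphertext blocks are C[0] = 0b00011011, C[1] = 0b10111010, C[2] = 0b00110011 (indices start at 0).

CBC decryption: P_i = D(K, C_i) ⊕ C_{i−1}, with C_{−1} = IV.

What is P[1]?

P[1] = 0b11101001

P[1]: D(K, 0b10111010) = 0b11110010; 0b11110010 ⊕ 0b00011011 = 0b11101001.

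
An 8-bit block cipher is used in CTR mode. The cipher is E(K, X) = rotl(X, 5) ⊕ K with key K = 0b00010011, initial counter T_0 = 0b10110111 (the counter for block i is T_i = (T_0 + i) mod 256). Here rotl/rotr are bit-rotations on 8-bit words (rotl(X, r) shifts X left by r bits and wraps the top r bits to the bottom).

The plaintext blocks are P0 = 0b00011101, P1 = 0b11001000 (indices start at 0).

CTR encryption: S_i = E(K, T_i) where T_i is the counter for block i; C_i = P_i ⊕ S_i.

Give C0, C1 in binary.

C0 = 0b11111000, C1 = 0b11001100

C0: T = 0b10110111, S = E(K, T) = 0b11100101; 0b00011101 ⊕ 0b11100101 = 0b11111000.
C1: T = 0b10111000, S = E(K, T) = 0b00000100; 0b11001000 ⊕ 0b00000100 = 0b11001100.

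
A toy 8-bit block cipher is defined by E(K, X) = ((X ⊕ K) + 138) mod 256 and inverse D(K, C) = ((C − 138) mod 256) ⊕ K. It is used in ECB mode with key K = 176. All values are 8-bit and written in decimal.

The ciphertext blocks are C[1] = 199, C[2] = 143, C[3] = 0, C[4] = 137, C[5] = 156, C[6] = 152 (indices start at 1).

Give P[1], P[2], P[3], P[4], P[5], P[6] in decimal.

ECB decryption: P_i = D(K, C_i).
P[1]: D(K, 199) = 141.
P[2]: D(K, 143) = 181.
P[3]: D(K, 0) = 198.
P[4]: D(K, 137) = 79.
P[5]: D(K, 156) = 162.
P[6]: D(K, 152) = 190.

P[1] = 141, P[2] = 181, P[3] = 198, P[4] = 79, P[5] = 162, P[6] = 190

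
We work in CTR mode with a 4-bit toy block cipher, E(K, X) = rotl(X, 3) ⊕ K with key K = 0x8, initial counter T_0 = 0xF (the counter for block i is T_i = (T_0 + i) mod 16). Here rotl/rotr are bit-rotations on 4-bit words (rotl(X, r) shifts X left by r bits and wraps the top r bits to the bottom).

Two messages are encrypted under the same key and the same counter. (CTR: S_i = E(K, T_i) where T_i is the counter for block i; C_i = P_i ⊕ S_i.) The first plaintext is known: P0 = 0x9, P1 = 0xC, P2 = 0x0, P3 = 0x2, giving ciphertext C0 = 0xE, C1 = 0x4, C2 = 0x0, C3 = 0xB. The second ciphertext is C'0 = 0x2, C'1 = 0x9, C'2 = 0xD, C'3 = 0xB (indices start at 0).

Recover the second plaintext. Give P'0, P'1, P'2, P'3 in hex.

P'0 = 0x5, P'1 = 0x1, P'2 = 0xD, P'3 = 0x2

In CTR with a reused counter, both messages share the same keystream S_i, so C_i ⊕ C'_i = P_i ⊕ P'_i and thus P'_i = P_i ⊕ C_i ⊕ C'_i.
P'0: 0x9 ⊕ 0xE ⊕ 0x2 = 0x5.
P'1: 0xC ⊕ 0x4 ⊕ 0x9 = 0x1.
P'2: 0x0 ⊕ 0x0 ⊕ 0xD = 0xD.
P'3: 0x2 ⊕ 0xB ⊕ 0xB = 0x2.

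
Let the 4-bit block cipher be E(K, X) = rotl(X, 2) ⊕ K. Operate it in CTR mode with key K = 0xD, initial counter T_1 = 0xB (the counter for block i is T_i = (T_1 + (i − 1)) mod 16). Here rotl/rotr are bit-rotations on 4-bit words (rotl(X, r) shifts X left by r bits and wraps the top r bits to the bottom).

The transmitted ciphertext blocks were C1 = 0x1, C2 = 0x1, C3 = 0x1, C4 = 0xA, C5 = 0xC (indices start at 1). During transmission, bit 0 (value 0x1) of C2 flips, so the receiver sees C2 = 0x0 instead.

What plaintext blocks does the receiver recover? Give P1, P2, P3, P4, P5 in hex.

CTR decryption: S_i = E(K, T_i) where T_i is the counter for block i; P_i = C_i ⊕ S_i.
Only C2 changed, to 0x0. In CTR, a change in C_i flips the same bit in P_i only; the keystream is unaffected. Decrypting the received ciphertext:
P1: T = 0xB, S = E(K, T) = 0x3; 0x1 ⊕ 0x3 = 0x2.
P2: T = 0xC, S = E(K, T) = 0xE; 0x0 ⊕ 0xE = 0xE.
P3: T = 0xD, S = E(K, T) = 0xA; 0x1 ⊕ 0xA = 0xB.
P4: T = 0xE, S = E(K, T) = 0x6; 0xA ⊕ 0x6 = 0xC.
P5: T = 0xF, S = E(K, T) = 0x2; 0xC ⊕ 0x2 = 0xE.
Blocks that differ from the original plaintext: P2.

P1 = 0x2, P2 = 0xE, P3 = 0xB, P4 = 0xC, P5 = 0xE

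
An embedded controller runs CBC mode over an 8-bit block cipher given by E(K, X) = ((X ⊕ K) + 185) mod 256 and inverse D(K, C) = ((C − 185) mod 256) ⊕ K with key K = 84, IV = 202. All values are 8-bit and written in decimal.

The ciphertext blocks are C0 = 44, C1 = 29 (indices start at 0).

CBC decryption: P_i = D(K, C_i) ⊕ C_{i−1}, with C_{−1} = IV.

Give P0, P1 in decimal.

P0: D(K, 44) = 39; 39 ⊕ 202 = 237.
P1: D(K, 29) = 48; 48 ⊕ 44 = 28.

P0 = 237, P1 = 28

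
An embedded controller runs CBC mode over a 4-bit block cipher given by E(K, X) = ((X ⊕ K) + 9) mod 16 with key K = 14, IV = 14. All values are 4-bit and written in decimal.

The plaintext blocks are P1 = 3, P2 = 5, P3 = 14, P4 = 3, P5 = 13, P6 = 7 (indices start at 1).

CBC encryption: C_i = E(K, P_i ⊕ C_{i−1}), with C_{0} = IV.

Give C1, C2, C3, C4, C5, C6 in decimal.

C1 = 12, C2 = 0, C3 = 9, C4 = 13, C5 = 7, C6 = 7

C1: P1 ⊕ 14 = 13; E(K, 13) = 12.
C2: P2 ⊕ 12 = 9; E(K, 9) = 0.
C3: P3 ⊕ 0 = 14; E(K, 14) = 9.
C4: P4 ⊕ 9 = 10; E(K, 10) = 13.
C5: P5 ⊕ 13 = 0; E(K, 0) = 7.
C6: P6 ⊕ 7 = 0; E(K, 0) = 7.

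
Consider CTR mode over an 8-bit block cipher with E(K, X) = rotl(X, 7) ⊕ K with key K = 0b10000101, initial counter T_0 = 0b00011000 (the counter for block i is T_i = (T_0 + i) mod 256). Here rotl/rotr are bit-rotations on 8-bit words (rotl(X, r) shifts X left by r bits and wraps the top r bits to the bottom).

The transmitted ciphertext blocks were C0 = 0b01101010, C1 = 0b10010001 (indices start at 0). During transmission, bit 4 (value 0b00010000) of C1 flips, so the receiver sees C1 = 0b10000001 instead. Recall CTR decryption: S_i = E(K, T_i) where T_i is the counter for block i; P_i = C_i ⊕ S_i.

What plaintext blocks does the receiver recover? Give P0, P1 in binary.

Only C1 changed, to 0b10000001. In CTR, a change in C_i flips the same bit in P_i only; the keystream is unaffected. Decrypting the received ciphertext:
P0: T = 0b00011000, S = E(K, T) = 0b10001001; 0b01101010 ⊕ 0b10001001 = 0b11100011.
P1: T = 0b00011001, S = E(K, T) = 0b00001001; 0b10000001 ⊕ 0b00001001 = 0b10001000.
Blocks that differ from the original plaintext: P1.

P0 = 0b11100011, P1 = 0b10001000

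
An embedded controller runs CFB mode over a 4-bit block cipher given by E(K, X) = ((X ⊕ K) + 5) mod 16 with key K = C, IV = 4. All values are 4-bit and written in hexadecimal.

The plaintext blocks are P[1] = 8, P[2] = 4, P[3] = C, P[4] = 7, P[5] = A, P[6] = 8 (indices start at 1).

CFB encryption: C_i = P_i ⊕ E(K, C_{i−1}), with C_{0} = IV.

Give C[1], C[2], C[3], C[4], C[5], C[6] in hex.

C[1] = 5, C[2] = A, C[3] = 7, C[4] = 7, C[5] = A, C[6] = 3

C[1]: E(K, 4) = D; 8 ⊕ D = 5.
C[2]: E(K, 5) = E; 4 ⊕ E = A.
C[3]: E(K, A) = B; C ⊕ B = 7.
C[4]: E(K, 7) = 0; 7 ⊕ 0 = 7.
C[5]: E(K, 7) = 0; A ⊕ 0 = A.
C[6]: E(K, A) = B; 8 ⊕ B = 3.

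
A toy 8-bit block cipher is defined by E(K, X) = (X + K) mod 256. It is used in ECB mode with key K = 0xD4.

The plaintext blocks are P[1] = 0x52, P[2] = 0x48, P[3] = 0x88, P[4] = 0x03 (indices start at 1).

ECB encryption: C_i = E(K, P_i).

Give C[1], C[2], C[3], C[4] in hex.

C[1] = 0x26, C[2] = 0x1C, C[3] = 0x5C, C[4] = 0xD7

C[1]: E(K, 0x52) = 0x26.
C[2]: E(K, 0x48) = 0x1C.
C[3]: E(K, 0x88) = 0x5C.
C[4]: E(K, 0x03) = 0xD7.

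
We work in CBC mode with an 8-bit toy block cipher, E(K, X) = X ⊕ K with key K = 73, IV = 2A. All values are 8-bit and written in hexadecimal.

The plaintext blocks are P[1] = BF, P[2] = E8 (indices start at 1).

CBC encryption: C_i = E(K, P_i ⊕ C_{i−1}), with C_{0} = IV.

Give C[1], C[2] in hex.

C[1] = E6, C[2] = 7D

C[1]: P[1] ⊕ 2A = 95; E(K, 95) = E6.
C[2]: P[2] ⊕ E6 = 0E; E(K, 0E) = 7D.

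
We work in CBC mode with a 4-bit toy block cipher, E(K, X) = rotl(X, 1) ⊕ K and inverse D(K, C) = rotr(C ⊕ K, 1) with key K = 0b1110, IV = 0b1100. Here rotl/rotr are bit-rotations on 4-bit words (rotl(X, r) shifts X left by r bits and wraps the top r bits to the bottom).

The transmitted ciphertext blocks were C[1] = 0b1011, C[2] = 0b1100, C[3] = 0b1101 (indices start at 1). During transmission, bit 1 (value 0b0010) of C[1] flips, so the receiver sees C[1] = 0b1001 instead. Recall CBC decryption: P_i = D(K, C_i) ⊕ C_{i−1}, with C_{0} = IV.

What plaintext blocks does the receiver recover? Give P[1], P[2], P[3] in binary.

P[1] = 0b0111, P[2] = 0b1000, P[3] = 0b0101

Only C[1] changed, to 0b1001. In CBC, a change in C_i garbles P_i and flips the same bit in P_{i+1}. Decrypting the received ciphertext:
P[1]: D(K, 0b1001) = 0b1011; 0b1011 ⊕ 0b1100 = 0b0111.
P[2]: D(K, 0b1100) = 0b0001; 0b0001 ⊕ 0b1001 = 0b1000.
P[3]: D(K, 0b1101) = 0b1001; 0b1001 ⊕ 0b1100 = 0b0101.
Blocks that differ from the original plaintext: P[1], P[2].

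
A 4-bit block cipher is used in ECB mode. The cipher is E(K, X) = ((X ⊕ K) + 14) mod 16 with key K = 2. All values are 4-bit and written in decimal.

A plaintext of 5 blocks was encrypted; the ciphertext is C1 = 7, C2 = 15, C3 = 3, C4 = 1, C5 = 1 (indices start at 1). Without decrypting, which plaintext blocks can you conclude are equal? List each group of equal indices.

ECB encrypts each block independently with the same key, so equal ciphertext blocks imply equal plaintext blocks.
C4 = C5 = 1, so P4 = P5.

P4 = P5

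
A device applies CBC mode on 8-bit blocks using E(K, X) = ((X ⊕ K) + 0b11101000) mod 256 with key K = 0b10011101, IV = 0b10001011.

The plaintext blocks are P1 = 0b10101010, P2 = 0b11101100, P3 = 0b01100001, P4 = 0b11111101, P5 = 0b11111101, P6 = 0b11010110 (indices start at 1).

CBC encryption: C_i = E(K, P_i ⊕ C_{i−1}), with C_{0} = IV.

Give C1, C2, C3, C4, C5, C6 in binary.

C1 = 0b10100100, C2 = 0b10111101, C3 = 0b00101001, C4 = 0b00110001, C5 = 0b00111001, C6 = 0b01011010

C1: P1 ⊕ 0b10001011 = 0b00100001; E(K, 0b00100001) = 0b10100100.
C2: P2 ⊕ 0b10100100 = 0b01001000; E(K, 0b01001000) = 0b10111101.
C3: P3 ⊕ 0b10111101 = 0b11011100; E(K, 0b11011100) = 0b00101001.
C4: P4 ⊕ 0b00101001 = 0b11010100; E(K, 0b11010100) = 0b00110001.
C5: P5 ⊕ 0b00110001 = 0b11001100; E(K, 0b11001100) = 0b00111001.
C6: P6 ⊕ 0b00111001 = 0b11101111; E(K, 0b11101111) = 0b01011010.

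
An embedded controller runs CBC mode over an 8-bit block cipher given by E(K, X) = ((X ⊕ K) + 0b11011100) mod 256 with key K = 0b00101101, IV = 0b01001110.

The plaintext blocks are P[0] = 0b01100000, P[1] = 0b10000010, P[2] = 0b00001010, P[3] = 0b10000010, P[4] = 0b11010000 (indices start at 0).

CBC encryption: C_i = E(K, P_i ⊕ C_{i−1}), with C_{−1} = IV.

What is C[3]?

C[3] = 0b11000100

C[0]: P[0] ⊕ 0b01001110 = 0b00101110; E(K, 0b00101110) = 0b11011111.
C[1]: P[1] ⊕ 0b11011111 = 0b01011101; E(K, 0b01011101) = 0b01001100.
C[2]: P[2] ⊕ 0b01001100 = 0b01000110; E(K, 0b01000110) = 0b01000111.
C[3]: P[3] ⊕ 0b01000111 = 0b11000101; E(K, 0b11000101) = 0b11000100.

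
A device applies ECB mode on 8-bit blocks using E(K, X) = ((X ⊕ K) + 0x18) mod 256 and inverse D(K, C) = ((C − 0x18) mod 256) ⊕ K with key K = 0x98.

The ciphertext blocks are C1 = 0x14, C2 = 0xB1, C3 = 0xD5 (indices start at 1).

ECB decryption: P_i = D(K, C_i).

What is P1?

P1: D(K, 0x14) = 0x64.

P1 = 0x64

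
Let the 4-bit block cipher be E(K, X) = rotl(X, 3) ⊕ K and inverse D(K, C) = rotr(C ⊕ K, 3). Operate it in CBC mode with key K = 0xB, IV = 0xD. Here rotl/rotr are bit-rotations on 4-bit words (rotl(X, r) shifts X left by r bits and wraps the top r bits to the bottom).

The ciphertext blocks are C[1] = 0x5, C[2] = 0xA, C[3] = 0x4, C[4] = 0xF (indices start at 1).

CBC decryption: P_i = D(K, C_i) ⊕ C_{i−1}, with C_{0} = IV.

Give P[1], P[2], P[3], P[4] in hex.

P[1] = 0x0, P[2] = 0x7, P[3] = 0x5, P[4] = 0xC

P[1]: D(K, 0x5) = 0xD; 0xD ⊕ 0xD = 0x0.
P[2]: D(K, 0xA) = 0x2; 0x2 ⊕ 0x5 = 0x7.
P[3]: D(K, 0x4) = 0xF; 0xF ⊕ 0xA = 0x5.
P[4]: D(K, 0xF) = 0x8; 0x8 ⊕ 0x4 = 0xC.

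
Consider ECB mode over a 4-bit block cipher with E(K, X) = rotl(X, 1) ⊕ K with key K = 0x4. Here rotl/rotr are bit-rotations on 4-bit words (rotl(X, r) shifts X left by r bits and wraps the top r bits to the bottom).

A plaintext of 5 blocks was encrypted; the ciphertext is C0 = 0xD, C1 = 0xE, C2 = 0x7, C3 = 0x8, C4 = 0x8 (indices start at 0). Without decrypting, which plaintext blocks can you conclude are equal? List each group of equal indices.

P3 = P4

ECB encrypts each block independently with the same key, so equal ciphertext blocks imply equal plaintext blocks.
C3 = C4 = 0x8, so P3 = P4.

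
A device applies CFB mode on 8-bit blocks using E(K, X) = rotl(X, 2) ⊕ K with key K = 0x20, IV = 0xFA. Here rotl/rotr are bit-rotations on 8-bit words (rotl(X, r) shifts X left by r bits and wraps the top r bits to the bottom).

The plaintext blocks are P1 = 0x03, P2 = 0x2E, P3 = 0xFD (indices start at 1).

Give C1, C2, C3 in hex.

C1 = 0xC8, C2 = 0x2D, C3 = 0x69

CFB encryption: C_i = P_i ⊕ E(K, C_{i−1}), with C_{0} = IV.
C1: E(K, 0xFA) = 0xCB; 0x03 ⊕ 0xCB = 0xC8.
C2: E(K, 0xC8) = 0x03; 0x2E ⊕ 0x03 = 0x2D.
C3: E(K, 0x2D) = 0x94; 0xFD ⊕ 0x94 = 0x69.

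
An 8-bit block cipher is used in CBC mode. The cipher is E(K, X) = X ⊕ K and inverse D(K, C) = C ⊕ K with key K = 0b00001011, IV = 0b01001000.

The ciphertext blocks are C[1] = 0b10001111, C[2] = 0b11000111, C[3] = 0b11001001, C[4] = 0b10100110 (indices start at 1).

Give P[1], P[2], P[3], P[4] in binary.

P[1] = 0b11001100, P[2] = 0b01000011, P[3] = 0b00000101, P[4] = 0b01100100

CBC decryption: P_i = D(K, C_i) ⊕ C_{i−1}, with C_{0} = IV.
P[1]: D(K, 0b10001111) = 0b10000100; 0b10000100 ⊕ 0b01001000 = 0b11001100.
P[2]: D(K, 0b11000111) = 0b11001100; 0b11001100 ⊕ 0b10001111 = 0b01000011.
P[3]: D(K, 0b11001001) = 0b11000010; 0b11000010 ⊕ 0b11000111 = 0b00000101.
P[4]: D(K, 0b10100110) = 0b10101101; 0b10101101 ⊕ 0b11001001 = 0b01100100.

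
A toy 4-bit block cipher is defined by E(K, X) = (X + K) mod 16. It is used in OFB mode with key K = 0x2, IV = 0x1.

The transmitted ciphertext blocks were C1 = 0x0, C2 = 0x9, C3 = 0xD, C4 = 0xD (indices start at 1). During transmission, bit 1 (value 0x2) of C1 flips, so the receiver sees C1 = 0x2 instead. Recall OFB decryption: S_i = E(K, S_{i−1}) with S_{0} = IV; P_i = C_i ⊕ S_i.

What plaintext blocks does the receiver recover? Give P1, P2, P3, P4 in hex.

Only C1 changed, to 0x2. In OFB, a change in C_i flips the same bit in P_i only; the keystream is unaffected. Decrypting the received ciphertext:
P1: S = E(K, 0x1) = 0x3; 0x2 ⊕ 0x3 = 0x1.
P2: S = E(K, 0x3) = 0x5; 0x9 ⊕ 0x5 = 0xC.
P3: S = E(K, 0x5) = 0x7; 0xD ⊕ 0x7 = 0xA.
P4: S = E(K, 0x7) = 0x9; 0xD ⊕ 0x9 = 0x4.
Blocks that differ from the original plaintext: P1.

P1 = 0x1, P2 = 0xC, P3 = 0xA, P4 = 0x4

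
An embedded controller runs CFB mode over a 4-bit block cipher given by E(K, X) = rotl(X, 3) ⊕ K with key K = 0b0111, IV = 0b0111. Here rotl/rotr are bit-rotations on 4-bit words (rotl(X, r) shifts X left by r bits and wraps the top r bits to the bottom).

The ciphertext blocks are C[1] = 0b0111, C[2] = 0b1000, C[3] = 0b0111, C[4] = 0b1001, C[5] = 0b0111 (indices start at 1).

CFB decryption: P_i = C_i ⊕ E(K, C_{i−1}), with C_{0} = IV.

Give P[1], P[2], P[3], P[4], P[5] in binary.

P[1] = 0b1011, P[2] = 0b0100, P[3] = 0b0100, P[4] = 0b0101, P[5] = 0b1100

P[1]: E(K, 0b0111) = 0b1100; 0b0111 ⊕ 0b1100 = 0b1011.
P[2]: E(K, 0b0111) = 0b1100; 0b1000 ⊕ 0b1100 = 0b0100.
P[3]: E(K, 0b1000) = 0b0011; 0b0111 ⊕ 0b0011 = 0b0100.
P[4]: E(K, 0b0111) = 0b1100; 0b1001 ⊕ 0b1100 = 0b0101.
P[5]: E(K, 0b1001) = 0b1011; 0b0111 ⊕ 0b1011 = 0b1100.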